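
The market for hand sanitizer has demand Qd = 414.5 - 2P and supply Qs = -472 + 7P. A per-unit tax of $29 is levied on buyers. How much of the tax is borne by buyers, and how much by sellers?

Buyers bear 203/9, sellers bear 58/9

Pre-tax equilibrium: P* = 98.5, Q* = 217.5.
Tax on buyers shifts demand to Qd = 414.5 − 2(P + 29) = 356.5 - 2P.
356.5 - 2P = -472 + 7P gives seller price Ps = 1657/18; buyers pay Pb = 1657/18 + 29 = 2179/18.
New quantity: Q = 414.5 − 2(2179/18) = 3103/18.
Buyer burden = 2179/18 − 98.5 = 203/9; seller burden = 98.5 − 1657/18 = 58/9.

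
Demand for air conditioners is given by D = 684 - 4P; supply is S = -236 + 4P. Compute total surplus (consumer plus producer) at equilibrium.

Total surplus = 12544

Equilibrium: 684 - 4P = -236 + 4P gives P* = 115, Q* = 224.
Demand choke price: P = 171; supply starts at P = 59.
CS = ½(171 − 115)(224) = 6272; PS = ½(115 − 59)(224) = 6272.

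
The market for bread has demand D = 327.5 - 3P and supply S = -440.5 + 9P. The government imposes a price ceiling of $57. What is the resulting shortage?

Equilibrium price would be P* = 64, so the ceiling at 57 binds.
At P = 57: D = 327.5 − 3(57) = 156.5, S = -440.5 + 9(57) = 72.5.
Shortage = 156.5 − 72.5 = 84.

Shortage = 84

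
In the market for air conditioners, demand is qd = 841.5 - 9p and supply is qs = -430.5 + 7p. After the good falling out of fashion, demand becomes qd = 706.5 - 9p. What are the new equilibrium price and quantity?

p' = 71.0625, q' = 66.9375

Original equilibrium: p* = 79.5, q* = 126.
New equilibrium: 706.5 - 9p = -430.5 + 7p, so 1137 = 16p and p' = 71.0625; q' = 706.5 − 9(71.0625) = 66.9375.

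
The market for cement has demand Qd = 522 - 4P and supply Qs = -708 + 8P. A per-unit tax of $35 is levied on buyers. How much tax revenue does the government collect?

Tax revenue = 1960/3

Pre-tax equilibrium: P* = 102.5, Q* = 112.
Tax on buyers shifts demand to Qd = 522 − 4(P + 35) = 382 - 4P.
382 - 4P = -708 + 8P gives seller price Ps = 545/6; buyers pay Pb = 545/6 + 35 = 755/6.
New quantity: Q = 522 − 4(755/6) = 56/3.
Revenue = 35 × 56/3 = 1960/3.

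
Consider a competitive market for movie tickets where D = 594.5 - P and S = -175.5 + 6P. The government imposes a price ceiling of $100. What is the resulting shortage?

Shortage = 70

Equilibrium price would be P* = 110, so the ceiling at 100 binds.
At P = 100: D = 594.5 − 1(100) = 494.5, S = -175.5 + 6(100) = 424.5.
Shortage = 494.5 − 424.5 = 70.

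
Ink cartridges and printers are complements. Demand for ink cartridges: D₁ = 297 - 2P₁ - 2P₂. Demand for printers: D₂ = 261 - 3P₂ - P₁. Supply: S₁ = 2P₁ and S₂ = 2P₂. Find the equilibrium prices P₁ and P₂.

P₁ = 53.5, P₂ = 41.5

Market 1: 297 - 2P₁ - 2P₂ = 2P₁ → 4P₁ + 2P₂ = 297.
Market 2: 5P₂ + P₁ = 261.
Eliminating P₂: 5×(1) − 2×(2) gives 18P₁ = 963, so P₁ = 53.5.
Back-substitute into (2): P₂ = (261 − 1×53.5) / 5 = 41.5.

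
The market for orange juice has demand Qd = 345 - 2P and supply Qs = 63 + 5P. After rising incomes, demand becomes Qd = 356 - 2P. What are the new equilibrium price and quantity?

P' = 293/7, Q' = 1906/7

Original equilibrium: P* = 282/7, Q* = 1851/7.
New equilibrium: 356 - 2P = 63 + 5P, so 293 = 7P and P' = 293/7; Q' = 356 − 2(293/7) = 1906/7.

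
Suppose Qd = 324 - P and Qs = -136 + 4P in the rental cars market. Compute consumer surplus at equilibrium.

Consumer surplus = 26912

Equilibrium: 324 - P = -136 + 4P gives P* = 92, Q* = 232.
Demand choke price (Qd = 0): P = 324.
CS = ½(324 − 92)(232) = 26912.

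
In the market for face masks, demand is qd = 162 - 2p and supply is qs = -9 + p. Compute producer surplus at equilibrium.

Producer surplus = 1152

Equilibrium: 162 - 2p = -9 + p gives p* = 57, q* = 48.
Supply starts at p = 9 (where qs = 0).
PS = ½(57 − 9)(48) = 1152.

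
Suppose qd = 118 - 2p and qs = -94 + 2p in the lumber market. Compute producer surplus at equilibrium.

Producer surplus = 36

Equilibrium: 118 - 2p = -94 + 2p gives p* = 53, q* = 12.
Supply starts at p = 47 (where qs = 0).
PS = ½(53 − 47)(12) = 36.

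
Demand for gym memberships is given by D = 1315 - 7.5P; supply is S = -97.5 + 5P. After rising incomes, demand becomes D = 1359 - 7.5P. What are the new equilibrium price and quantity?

P' = 116.52, Q' = 485.1

Original equilibrium: P* = 113, Q* = 467.5.
New equilibrium: 1359 - 7.5P = -97.5 + 5P, so 1456.5 = 12.5P and P' = 116.52; Q' = 1359 − 7.5(116.52) = 485.1.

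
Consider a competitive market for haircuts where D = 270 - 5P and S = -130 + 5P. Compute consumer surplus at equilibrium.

Equilibrium: 270 - 5P = -130 + 5P gives P* = 40, Q* = 70.
Demand choke price (D = 0): P = 54.
CS = ½(54 − 40)(70) = 490.

Consumer surplus = 490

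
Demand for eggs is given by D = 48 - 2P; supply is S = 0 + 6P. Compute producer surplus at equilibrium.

Equilibrium: 48 - 2P = 0 + 6P gives P* = 6, Q* = 36.
Supply starts at P = 0 (where S = 0).
PS = ½(6 − 0)(36) = 108.

Producer surplus = 108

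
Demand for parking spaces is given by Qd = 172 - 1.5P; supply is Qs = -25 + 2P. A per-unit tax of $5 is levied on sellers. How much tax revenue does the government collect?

Pre-tax equilibrium: P* = 394/7, Q* = 613/7.
Tax on sellers shifts supply to Qs = -25 + 2(P − 5) = -35 + 2P.
172 - 1.5P = -35 + 2P gives buyer price Pb = 414/7; sellers receive Ps = 414/7 − 5 = 379/7.
New quantity: Q = 172 − 1.5(414/7) = 583/7.
Revenue = 5 × 583/7 = 2915/7.

Tax revenue = 2915/7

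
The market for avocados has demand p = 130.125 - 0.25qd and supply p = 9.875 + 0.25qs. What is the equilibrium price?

p* = 70

Set the two price expressions equal: 130.125 - 0.25q = 9.875 + 0.25q.
120.25 = 0.5q, so q* = 240.5.
p* = 130.125 − (0.25)(240.5) = 70.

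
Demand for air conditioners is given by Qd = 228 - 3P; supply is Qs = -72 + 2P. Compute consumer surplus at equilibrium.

Equilibrium: 228 - 3P = -72 + 2P gives P* = 60, Q* = 48.
Demand choke price (Qd = 0): P = 76.
CS = ½(76 − 60)(48) = 384.

Consumer surplus = 384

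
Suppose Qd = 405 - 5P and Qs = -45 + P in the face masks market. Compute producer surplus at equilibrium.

Equilibrium: 405 - 5P = -45 + P gives P* = 75, Q* = 30.
Supply starts at P = 45 (where Qs = 0).
PS = ½(75 − 45)(30) = 450.

Producer surplus = 450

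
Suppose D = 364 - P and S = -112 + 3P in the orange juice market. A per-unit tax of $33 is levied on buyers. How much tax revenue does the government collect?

Pre-tax equilibrium: P* = 119, Q* = 245.
Tax on buyers shifts demand to D = 364 − 1(P + 33) = 331 - P.
331 - P = -112 + 3P gives seller price Ps = 110.75; buyers pay Pb = 110.75 + 33 = 143.75.
New quantity: Q = 364 − 1(143.75) = 220.25.
Revenue = 33 × 220.25 = 7268.25.

Tax revenue = 7268.25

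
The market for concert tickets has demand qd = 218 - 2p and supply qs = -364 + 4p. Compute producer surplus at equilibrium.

Equilibrium: 218 - 2p = -364 + 4p gives p* = 97, q* = 24.
Supply starts at p = 91 (where qs = 0).
PS = ½(97 − 91)(24) = 72.

Producer surplus = 72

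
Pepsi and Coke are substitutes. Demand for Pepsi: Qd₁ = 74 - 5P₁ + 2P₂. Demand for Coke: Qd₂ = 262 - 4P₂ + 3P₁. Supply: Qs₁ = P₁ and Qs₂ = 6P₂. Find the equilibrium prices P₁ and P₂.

Market 1: 74 - 5P₁ + 2P₂ = P₁ → 6P₁ - 2P₂ = 74.
Market 2: 10P₂ - 3P₁ = 262.
Eliminating P₂: 10×(1) + 2×(2) gives 54P₁ = 1264, so P₁ = 632/27.
Back-substitute into (2): P₂ = (262 + 3×632/27) / 10 = 299/9.

P₁ = 632/27, P₂ = 299/9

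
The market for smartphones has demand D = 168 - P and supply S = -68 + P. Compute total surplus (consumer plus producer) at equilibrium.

Total surplus = 2500

Equilibrium: 168 - P = -68 + P gives P* = 118, Q* = 50.
Demand choke price: P = 168; supply starts at P = 68.
CS = ½(168 − 118)(50) = 1250; PS = ½(118 − 68)(50) = 1250.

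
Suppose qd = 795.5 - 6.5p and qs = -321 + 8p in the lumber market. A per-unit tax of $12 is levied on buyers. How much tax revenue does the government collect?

Tax revenue = 87684/29

Pre-tax equilibrium: p* = 77, q* = 295.
Tax on buyers shifts demand to qd = 795.5 − 6.5(p + 12) = 717.5 - 6.5p.
717.5 - 6.5p = -321 + 8p gives seller price ps = 2077/29; buyers pay pb = 2077/29 + 12 = 2425/29.
New quantity: q = 795.5 − 6.5(2425/29) = 7307/29.
Revenue = 12 × 7307/29 = 87684/29.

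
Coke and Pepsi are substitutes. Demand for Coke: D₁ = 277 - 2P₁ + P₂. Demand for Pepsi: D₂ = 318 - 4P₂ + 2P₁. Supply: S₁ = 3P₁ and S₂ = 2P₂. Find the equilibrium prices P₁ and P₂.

P₁ = 495/7, P₂ = 536/7

Market 1: 277 - 2P₁ + P₂ = 3P₁ → 5P₁ - P₂ = 277.
Market 2: 6P₂ - 2P₁ = 318.
Eliminating P₂: 6×(1) + 1×(2) gives 28P₁ = 1980, so P₁ = 495/7.
Back-substitute into (2): P₂ = (318 + 2×495/7) / 6 = 536/7.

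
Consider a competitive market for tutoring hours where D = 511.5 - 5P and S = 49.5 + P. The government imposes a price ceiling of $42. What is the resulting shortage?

Shortage = 210

Equilibrium price would be P* = 77, so the ceiling at 42 binds.
At P = 42: D = 511.5 − 5(42) = 301.5, S = 49.5 + 1(42) = 91.5.
Shortage = 301.5 − 91.5 = 210.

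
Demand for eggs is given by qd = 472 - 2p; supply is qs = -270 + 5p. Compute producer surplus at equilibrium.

Equilibrium: 472 - 2p = -270 + 5p gives p* = 106, q* = 260.
Supply starts at p = 54 (where qs = 0).
PS = ½(106 − 54)(260) = 6760.

Producer surplus = 6760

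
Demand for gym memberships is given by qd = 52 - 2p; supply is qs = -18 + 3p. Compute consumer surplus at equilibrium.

Equilibrium: 52 - 2p = -18 + 3p gives p* = 14, q* = 24.
Demand choke price (qd = 0): p = 26.
CS = ½(26 − 14)(24) = 144.

Consumer surplus = 144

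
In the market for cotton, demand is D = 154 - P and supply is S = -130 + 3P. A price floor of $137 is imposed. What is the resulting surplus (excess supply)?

Surplus = 264

Equilibrium price would be P* = 71, so the floor at 137 binds.
At P = 137: D = 17, S = 281.
Surplus = 281 − 17 = 264.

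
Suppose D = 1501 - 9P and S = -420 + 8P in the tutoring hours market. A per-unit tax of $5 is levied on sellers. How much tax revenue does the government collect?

Pre-tax equilibrium: P* = 113, Q* = 484.
Tax on sellers shifts supply to S = -420 + 8(P − 5) = -460 + 8P.
1501 - 9P = -460 + 8P gives buyer price Pb = 1961/17; sellers receive Ps = 1961/17 − 5 = 1876/17.
New quantity: Q = 1501 − 9(1961/17) = 7868/17.
Revenue = 5 × 7868/17 = 39340/17.

Tax revenue = 39340/17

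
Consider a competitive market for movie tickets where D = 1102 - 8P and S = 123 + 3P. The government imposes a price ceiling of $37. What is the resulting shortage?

Equilibrium price would be P* = 89, so the ceiling at 37 binds.
At P = 37: D = 1102 − 8(37) = 806, S = 123 + 3(37) = 234.
Shortage = 806 − 234 = 572.

Shortage = 572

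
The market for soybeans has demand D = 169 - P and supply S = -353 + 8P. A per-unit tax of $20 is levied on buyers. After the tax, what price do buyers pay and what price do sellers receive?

Pre-tax equilibrium: P* = 58, Q* = 111.
Tax on buyers shifts demand to D = 169 − 1(P + 20) = 149 - P.
149 - P = -353 + 8P gives seller price Ps = 502/9; buyers pay Pb = 502/9 + 20 = 682/9.
New quantity: Q = 169 − 1(682/9) = 839/9.

Buyers pay 682/9, sellers receive 502/9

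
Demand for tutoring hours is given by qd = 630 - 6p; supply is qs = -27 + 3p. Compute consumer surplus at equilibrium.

Equilibrium: 630 - 6p = -27 + 3p gives p* = 73, q* = 192.
Demand choke price (qd = 0): p = 105.
CS = ½(105 − 73)(192) = 3072.

Consumer surplus = 3072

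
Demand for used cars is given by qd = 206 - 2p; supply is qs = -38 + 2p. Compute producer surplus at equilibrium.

Producer surplus = 1764

Equilibrium: 206 - 2p = -38 + 2p gives p* = 61, q* = 84.
Supply starts at p = 19 (where qs = 0).
PS = ½(61 − 19)(84) = 1764.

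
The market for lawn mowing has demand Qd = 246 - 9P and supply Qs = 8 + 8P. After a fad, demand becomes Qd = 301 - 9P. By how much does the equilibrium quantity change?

ΔQ = 440/17

Original equilibrium: P* = 14, Q* = 120.
New equilibrium: 301 - 9P = 8 + 8P, so 293 = 17P and P' = 293/17; Q' = 301 − 9(293/17) = 2480/17.
Change in quantity: 2480/17 − 120 = 440/17.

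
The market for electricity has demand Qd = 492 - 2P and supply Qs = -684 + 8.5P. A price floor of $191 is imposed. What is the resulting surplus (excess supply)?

Surplus = 829.5

Equilibrium price would be P* = 112, so the floor at 191 binds.
At P = 191: Qd = 110, Qs = 939.5.
Surplus = 939.5 − 110 = 829.5.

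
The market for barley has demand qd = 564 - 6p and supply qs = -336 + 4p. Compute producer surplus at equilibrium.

Producer surplus = 72

Equilibrium: 564 - 6p = -336 + 4p gives p* = 90, q* = 24.
Supply starts at p = 84 (where qs = 0).
PS = ½(90 − 84)(24) = 72.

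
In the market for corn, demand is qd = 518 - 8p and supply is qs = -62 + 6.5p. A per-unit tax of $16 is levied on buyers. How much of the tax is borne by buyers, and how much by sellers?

Pre-tax equilibrium: p* = 40, q* = 198.
Tax on buyers shifts demand to qd = 518 − 8(p + 16) = 390 - 8p.
390 - 8p = -62 + 6.5p gives seller price ps = 904/29; buyers pay pb = 904/29 + 16 = 1368/29.
New quantity: q = 518 − 8(1368/29) = 4078/29.
Buyer burden = 1368/29 − 40 = 208/29; seller burden = 40 − 904/29 = 256/29.

Buyers bear 208/29, sellers bear 256/29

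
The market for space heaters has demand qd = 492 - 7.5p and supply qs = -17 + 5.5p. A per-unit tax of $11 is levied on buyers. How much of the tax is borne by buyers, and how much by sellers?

Pre-tax equilibrium: p* = 509/13, q* = 5157/26.
Tax on buyers shifts demand to qd = 492 − 7.5(p + 11) = 409.5 - 7.5p.
409.5 - 7.5p = -17 + 5.5p gives seller price ps = 853/26; buyers pay pb = 853/26 + 11 = 1139/26.
New quantity: q = 492 − 7.5(1139/26) = 8499/52.
Buyer burden = 1139/26 − 509/13 = 121/26; seller burden = 509/13 − 853/26 = 165/26.

Buyers bear 121/26, sellers bear 165/26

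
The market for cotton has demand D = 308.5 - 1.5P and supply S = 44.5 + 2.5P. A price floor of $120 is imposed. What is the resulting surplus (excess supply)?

Equilibrium price would be P* = 66, so the floor at 120 binds.
At P = 120: D = 128.5, S = 344.5.
Surplus = 344.5 − 128.5 = 216.

Surplus = 216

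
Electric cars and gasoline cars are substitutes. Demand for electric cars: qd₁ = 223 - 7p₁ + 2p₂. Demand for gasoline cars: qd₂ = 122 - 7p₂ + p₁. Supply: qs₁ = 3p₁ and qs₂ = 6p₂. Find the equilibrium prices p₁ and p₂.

Market 1: 223 - 7p₁ + 2p₂ = 3p₁ → 10p₁ - 2p₂ = 223.
Market 2: 13p₂ - p₁ = 122.
Eliminating p₂: 13×(1) + 2×(2) gives 128p₁ = 3143, so p₁ = 24.5546875.
Back-substitute into (2): p₂ = (122 + 1×24.5546875) / 13 = 11.2734375.

p₁ = 24.5546875, p₂ = 11.2734375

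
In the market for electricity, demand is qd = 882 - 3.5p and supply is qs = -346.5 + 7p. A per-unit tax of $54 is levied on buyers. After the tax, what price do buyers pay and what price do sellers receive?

Buyers pay $153, sellers receive $99

Pre-tax equilibrium: p* = 117, q* = 472.5.
Tax on buyers shifts demand to qd = 882 − 3.5(p + 54) = 693 - 3.5p.
693 - 3.5p = -346.5 + 7p gives seller price ps = 99; buyers pay pb = 99 + 54 = 153.
New quantity: q = 882 − 3.5(153) = 346.5.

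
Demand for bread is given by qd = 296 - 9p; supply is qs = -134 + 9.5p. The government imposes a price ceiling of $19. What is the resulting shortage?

Shortage = 78.5

Equilibrium price would be p* = 860/37, so the ceiling at 19 binds.
At p = 19: qd = 296 − 9(19) = 125, qs = -134 + 9.5(19) = 46.5.
Shortage = 125 − 46.5 = 78.5.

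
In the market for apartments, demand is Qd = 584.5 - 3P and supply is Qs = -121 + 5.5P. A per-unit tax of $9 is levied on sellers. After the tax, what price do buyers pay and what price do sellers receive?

Buyers pay 1510/17, sellers receive 1357/17

Pre-tax equilibrium: P* = 83, Q* = 335.5.
Tax on sellers shifts supply to Qs = -121 + 5.5(P − 9) = -170.5 + 5.5P.
584.5 - 3P = -170.5 + 5.5P gives buyer price Pb = 1510/17; sellers receive Ps = 1510/17 − 9 = 1357/17.
New quantity: Q = 584.5 − 3(1510/17) = 10813/34.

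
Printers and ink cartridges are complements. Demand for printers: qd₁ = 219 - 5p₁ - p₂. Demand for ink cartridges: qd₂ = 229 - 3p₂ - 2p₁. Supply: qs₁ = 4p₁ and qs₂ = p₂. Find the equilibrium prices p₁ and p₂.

p₁ = 647/34, p₂ = 1623/34

Market 1: 219 - 5p₁ - p₂ = 4p₁ → 9p₁ + p₂ = 219.
Market 2: 4p₂ + 2p₁ = 229.
Eliminating p₂: 4×(1) − 1×(2) gives 34p₁ = 647, so p₁ = 647/34.
Back-substitute into (2): p₂ = (229 − 2×647/34) / 4 = 1623/34.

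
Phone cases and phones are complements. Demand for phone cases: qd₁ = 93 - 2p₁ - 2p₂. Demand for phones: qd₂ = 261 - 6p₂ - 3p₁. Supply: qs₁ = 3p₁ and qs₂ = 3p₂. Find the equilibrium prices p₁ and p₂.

Market 1: 93 - 2p₁ - 2p₂ = 3p₁ → 5p₁ + 2p₂ = 93.
Market 2: 9p₂ + 3p₁ = 261.
Eliminating p₂: 9×(1) − 2×(2) gives 39p₁ = 315, so p₁ = 105/13.
Back-substitute into (2): p₂ = (261 − 3×105/13) / 9 = 342/13.

p₁ = 105/13, p₂ = 342/13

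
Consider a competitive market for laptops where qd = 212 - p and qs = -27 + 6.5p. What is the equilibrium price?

p* = 478/15

Set qd = qs: 212 - p = -27 + 6.5p.
239 = 7.5p, so p* = 478/15.
q* = 212 − 1(478/15) = 2702/15.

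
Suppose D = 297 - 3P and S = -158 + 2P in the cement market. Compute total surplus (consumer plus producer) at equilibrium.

Equilibrium: 297 - 3P = -158 + 2P gives P* = 91, Q* = 24.
Demand choke price: P = 99; supply starts at P = 79.
CS = ½(99 − 91)(24) = 96; PS = ½(91 − 79)(24) = 144.

Total surplus = 240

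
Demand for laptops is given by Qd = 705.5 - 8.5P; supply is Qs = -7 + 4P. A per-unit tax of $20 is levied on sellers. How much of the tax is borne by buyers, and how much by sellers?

Buyers bear $6.4, sellers bear $13.6

Pre-tax equilibrium: P* = 57, Q* = 221.
Tax on sellers shifts supply to Qs = -7 + 4(P − 20) = -87 + 4P.
705.5 - 8.5P = -87 + 4P gives buyer price Pb = 63.4; sellers receive Ps = 63.4 − 20 = 43.4.
New quantity: Q = 705.5 − 8.5(63.4) = 166.6.
Buyer burden = 63.4 − 57 = 6.4; seller burden = 57 − 43.4 = 13.6.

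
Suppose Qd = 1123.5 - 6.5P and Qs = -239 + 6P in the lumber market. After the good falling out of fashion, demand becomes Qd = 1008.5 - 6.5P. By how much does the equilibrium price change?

ΔP = -9.2

Original equilibrium: P* = 109, Q* = 415.
New equilibrium: 1008.5 - 6.5P = -239 + 6P, so 1247.5 = 12.5P and P' = 99.8; Q' = 1008.5 − 6.5(99.8) = 359.8.
Change in price: 99.8 − 109 = -9.2.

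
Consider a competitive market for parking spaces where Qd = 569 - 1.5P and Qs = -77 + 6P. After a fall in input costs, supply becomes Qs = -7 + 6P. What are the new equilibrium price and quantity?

Original equilibrium: P* = 1292/15, Q* = 439.8.
New equilibrium: 569 - 1.5P = -7 + 6P, so 576 = 7.5P and P' = 76.8; Q' = 569 − 1.5(76.8) = 453.8.

P' = 76.8, Q' = 453.8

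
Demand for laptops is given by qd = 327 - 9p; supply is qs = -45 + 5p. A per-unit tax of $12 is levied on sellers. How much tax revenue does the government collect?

Tax revenue = 4140/7

Pre-tax equilibrium: p* = 186/7, q* = 615/7.
Tax on sellers shifts supply to qs = -45 + 5(p − 12) = -105 + 5p.
327 - 9p = -105 + 5p gives buyer price pb = 216/7; sellers receive ps = 216/7 − 12 = 132/7.
New quantity: q = 327 − 9(216/7) = 345/7.
Revenue = 12 × 345/7 = 4140/7.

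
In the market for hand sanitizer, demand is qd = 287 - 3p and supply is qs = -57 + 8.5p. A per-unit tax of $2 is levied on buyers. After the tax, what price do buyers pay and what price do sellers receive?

Pre-tax equilibrium: p* = 688/23, q* = 4537/23.
Tax on buyers shifts demand to qd = 287 − 3(p + 2) = 281 - 3p.
281 - 3p = -57 + 8.5p gives seller price ps = 676/23; buyers pay pb = 676/23 + 2 = 722/23.
New quantity: q = 287 − 3(722/23) = 4435/23.

Buyers pay 722/23, sellers receive 676/23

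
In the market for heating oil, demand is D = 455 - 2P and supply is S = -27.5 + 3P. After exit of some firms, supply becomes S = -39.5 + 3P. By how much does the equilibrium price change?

Original equilibrium: P* = 96.5, Q* = 262.
New equilibrium: 455 - 2P = -39.5 + 3P, so 494.5 = 5P and P' = 98.9; Q' = 455 − 2(98.9) = 257.2.
Change in price: 98.9 − 96.5 = 2.4.

ΔP = 2.4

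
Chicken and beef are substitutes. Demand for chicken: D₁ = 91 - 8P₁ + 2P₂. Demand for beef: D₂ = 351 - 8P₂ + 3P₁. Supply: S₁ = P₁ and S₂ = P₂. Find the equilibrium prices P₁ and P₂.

P₁ = 20.28, P₂ = 45.76

Market 1: 91 - 8P₁ + 2P₂ = P₁ → 9P₁ - 2P₂ = 91.
Market 2: 9P₂ - 3P₁ = 351.
Eliminating P₂: 9×(1) + 2×(2) gives 75P₁ = 1521, so P₁ = 20.28.
Back-substitute into (2): P₂ = (351 + 3×20.28) / 9 = 45.76.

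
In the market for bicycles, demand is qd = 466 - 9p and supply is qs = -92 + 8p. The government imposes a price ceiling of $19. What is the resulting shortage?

Equilibrium price would be p* = 558/17, so the ceiling at 19 binds.
At p = 19: qd = 466 − 9(19) = 295, qs = -92 + 8(19) = 60.
Shortage = 295 − 60 = 235.

Shortage = 235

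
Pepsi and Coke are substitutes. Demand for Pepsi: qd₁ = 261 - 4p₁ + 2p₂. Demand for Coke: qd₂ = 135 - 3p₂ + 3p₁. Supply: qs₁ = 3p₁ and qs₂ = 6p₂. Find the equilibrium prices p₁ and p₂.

Market 1: 261 - 4p₁ + 2p₂ = 3p₁ → 7p₁ - 2p₂ = 261.
Market 2: 9p₂ - 3p₁ = 135.
Eliminating p₂: 9×(1) + 2×(2) gives 57p₁ = 2619, so p₁ = 873/19.
Back-substitute into (2): p₂ = (135 + 3×873/19) / 9 = 576/19.

p₁ = 873/19, p₂ = 576/19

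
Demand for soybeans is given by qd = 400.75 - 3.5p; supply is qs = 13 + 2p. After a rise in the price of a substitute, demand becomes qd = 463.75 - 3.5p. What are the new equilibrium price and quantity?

Original equilibrium: p* = 70.5, q* = 154.
New equilibrium: 463.75 - 3.5p = 13 + 2p, so 450.75 = 5.5p and p' = 1803/22; q' = 463.75 − 3.5(1803/22) = 1946/11.

p' = 1803/22, q' = 1946/11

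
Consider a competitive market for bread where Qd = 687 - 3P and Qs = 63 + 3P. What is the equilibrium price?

Set Qd = Qs: 687 - 3P = 63 + 3P.
624 = 6P, so P* = 104.
Q* = 687 − 3(104) = 375.

P* = 104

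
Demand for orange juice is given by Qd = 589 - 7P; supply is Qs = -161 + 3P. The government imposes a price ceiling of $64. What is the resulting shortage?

Shortage = 110

Equilibrium price would be P* = 75, so the ceiling at 64 binds.
At P = 64: Qd = 589 − 7(64) = 141, Qs = -161 + 3(64) = 31.
Shortage = 141 − 31 = 110.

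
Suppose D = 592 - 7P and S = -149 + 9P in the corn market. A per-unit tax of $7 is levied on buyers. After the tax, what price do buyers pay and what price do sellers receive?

Pre-tax equilibrium: P* = 46.3125, Q* = 267.8125.
Tax on buyers shifts demand to D = 592 − 7(P + 7) = 543 - 7P.
543 - 7P = -149 + 9P gives seller price Ps = 43.25; buyers pay Pb = 43.25 + 7 = 50.25.
New quantity: Q = 592 − 7(50.25) = 240.25.

Buyers pay $50.25, sellers receive $43.25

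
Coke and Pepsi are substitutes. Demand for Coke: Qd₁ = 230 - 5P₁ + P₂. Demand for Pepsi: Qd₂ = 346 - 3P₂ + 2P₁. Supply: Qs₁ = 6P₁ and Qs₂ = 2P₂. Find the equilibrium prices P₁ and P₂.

Market 1: 230 - 5P₁ + P₂ = 6P₁ → 11P₁ - P₂ = 230.
Market 2: 5P₂ - 2P₁ = 346.
Eliminating P₂: 5×(1) + 1×(2) gives 53P₁ = 1496, so P₁ = 1496/53.
Back-substitute into (2): P₂ = (346 + 2×1496/53) / 5 = 4266/53.

P₁ = 1496/53, P₂ = 4266/53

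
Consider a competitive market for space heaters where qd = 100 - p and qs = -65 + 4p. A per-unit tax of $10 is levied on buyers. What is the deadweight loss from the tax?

Deadweight loss = 40

Pre-tax equilibrium: p* = 33, q* = 67.
Tax on buyers shifts demand to qd = 100 − 1(p + 10) = 90 - p.
90 - p = -65 + 4p gives seller price ps = 31; buyers pay pb = 31 + 10 = 41.
New quantity: q = 100 − 1(41) = 59.
DWL = ½ × 10 × (67 − 59) = 40.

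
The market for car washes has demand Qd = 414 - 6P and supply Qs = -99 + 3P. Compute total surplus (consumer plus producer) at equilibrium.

Total surplus = 1296

Equilibrium: 414 - 6P = -99 + 3P gives P* = 57, Q* = 72.
Demand choke price: P = 69; supply starts at P = 33.
CS = ½(69 − 57)(72) = 432; PS = ½(57 − 33)(72) = 864.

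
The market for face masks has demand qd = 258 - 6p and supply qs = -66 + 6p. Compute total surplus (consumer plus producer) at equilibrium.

Equilibrium: 258 - 6p = -66 + 6p gives p* = 27, q* = 96.
Demand choke price: p = 43; supply starts at p = 11.
CS = ½(43 − 27)(96) = 768; PS = ½(27 − 11)(96) = 768.

Total surplus = 1536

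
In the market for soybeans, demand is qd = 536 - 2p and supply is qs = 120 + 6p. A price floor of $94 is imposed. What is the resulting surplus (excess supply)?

Surplus = 336

Equilibrium price would be p* = 52, so the floor at 94 binds.
At p = 94: qd = 348, qs = 684.
Surplus = 684 − 348 = 336.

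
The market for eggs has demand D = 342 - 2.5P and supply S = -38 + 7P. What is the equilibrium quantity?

Set D = S: 342 - 2.5P = -38 + 7P.
380 = 9.5P, so P* = 40.
Q* = 342 − 2.5(40) = 242.

Q* = 242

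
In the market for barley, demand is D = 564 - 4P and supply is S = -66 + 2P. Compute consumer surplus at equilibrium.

Equilibrium: 564 - 4P = -66 + 2P gives P* = 105, Q* = 144.
Demand choke price (D = 0): P = 141.
CS = ½(141 − 105)(144) = 2592.

Consumer surplus = 2592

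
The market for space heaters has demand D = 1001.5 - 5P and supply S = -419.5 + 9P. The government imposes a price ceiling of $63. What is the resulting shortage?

Equilibrium price would be P* = 101.5, so the ceiling at 63 binds.
At P = 63: D = 1001.5 − 5(63) = 686.5, S = -419.5 + 9(63) = 147.5.
Shortage = 686.5 − 147.5 = 539.

Shortage = 539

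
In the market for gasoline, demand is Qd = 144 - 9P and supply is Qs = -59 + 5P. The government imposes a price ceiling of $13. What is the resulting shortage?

Shortage = 21

Equilibrium price would be P* = 14.5, so the ceiling at 13 binds.
At P = 13: Qd = 144 − 9(13) = 27, Qs = -59 + 5(13) = 6.
Shortage = 27 − 6 = 21.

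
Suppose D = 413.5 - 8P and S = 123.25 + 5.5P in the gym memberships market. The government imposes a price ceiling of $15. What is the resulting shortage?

Shortage = 87.75

Equilibrium price would be P* = 21.5, so the ceiling at 15 binds.
At P = 15: D = 413.5 − 8(15) = 293.5, S = 123.25 + 5.5(15) = 205.75.
Shortage = 293.5 − 205.75 = 87.75.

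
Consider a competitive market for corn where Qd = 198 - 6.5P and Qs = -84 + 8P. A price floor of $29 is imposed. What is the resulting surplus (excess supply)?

Equilibrium price would be P* = 564/29, so the floor at 29 binds.
At P = 29: Qd = 9.5, Qs = 148.
Surplus = 148 − 9.5 = 138.5.

Surplus = 138.5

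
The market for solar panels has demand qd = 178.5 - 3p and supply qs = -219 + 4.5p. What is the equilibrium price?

Set qd = qs: 178.5 - 3p = -219 + 4.5p.
397.5 = 7.5p, so p* = 53.
q* = 178.5 − 3(53) = 19.5.

p* = 53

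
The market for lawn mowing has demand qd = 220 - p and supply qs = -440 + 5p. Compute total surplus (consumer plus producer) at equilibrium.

Total surplus = 7260

Equilibrium: 220 - p = -440 + 5p gives p* = 110, q* = 110.
Demand choke price: p = 220; supply starts at p = 88.
CS = ½(220 − 110)(110) = 6050; PS = ½(110 − 88)(110) = 1210.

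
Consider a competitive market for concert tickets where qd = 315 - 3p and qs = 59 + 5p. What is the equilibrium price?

p* = 32

Set qd = qs: 315 - 3p = 59 + 5p.
256 = 8p, so p* = 32.
q* = 315 − 3(32) = 219.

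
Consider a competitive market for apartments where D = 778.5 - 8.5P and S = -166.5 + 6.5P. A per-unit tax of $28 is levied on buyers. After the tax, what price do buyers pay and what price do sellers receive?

Buyers pay 1127/15, sellers receive 707/15

Pre-tax equilibrium: P* = 63, Q* = 243.
Tax on buyers shifts demand to D = 778.5 − 8.5(P + 28) = 540.5 - 8.5P.
540.5 - 8.5P = -166.5 + 6.5P gives seller price Ps = 707/15; buyers pay Pb = 707/15 + 28 = 1127/15.
New quantity: Q = 778.5 − 8.5(1127/15) = 2098/15.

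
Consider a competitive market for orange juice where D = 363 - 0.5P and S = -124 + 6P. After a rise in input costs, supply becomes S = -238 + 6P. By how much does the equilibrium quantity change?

ΔQ = -114/13

Original equilibrium: P* = 974/13, Q* = 4232/13.
New equilibrium: 363 - 0.5P = -238 + 6P, so 601 = 6.5P and P' = 1202/13; Q' = 363 − 0.5(1202/13) = 4118/13.
Change in quantity: 4118/13 − 4232/13 = -114/13.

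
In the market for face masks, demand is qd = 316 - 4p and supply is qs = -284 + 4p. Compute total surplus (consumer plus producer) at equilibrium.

Equilibrium: 316 - 4p = -284 + 4p gives p* = 75, q* = 16.
Demand choke price: p = 79; supply starts at p = 71.
CS = ½(79 − 75)(16) = 32; PS = ½(75 − 71)(16) = 32.

Total surplus = 64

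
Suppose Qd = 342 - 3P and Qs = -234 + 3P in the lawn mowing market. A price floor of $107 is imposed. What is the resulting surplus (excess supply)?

Equilibrium price would be P* = 96, so the floor at 107 binds.
At P = 107: Qd = 21, Qs = 87.
Surplus = 87 − 21 = 66.

Surplus = 66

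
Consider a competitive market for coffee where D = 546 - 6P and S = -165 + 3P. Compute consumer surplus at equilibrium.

Equilibrium: 546 - 6P = -165 + 3P gives P* = 79, Q* = 72.
Demand choke price (D = 0): P = 91.
CS = ½(91 − 79)(72) = 432.

Consumer surplus = 432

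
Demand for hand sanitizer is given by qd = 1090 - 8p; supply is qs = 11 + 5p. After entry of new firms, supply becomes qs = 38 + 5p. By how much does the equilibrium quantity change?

Δq = 216/13

Original equilibrium: p* = 83, q* = 426.
New equilibrium: 1090 - 8p = 38 + 5p, so 1052 = 13p and p' = 1052/13; q' = 1090 − 8(1052/13) = 5754/13.
Change in quantity: 5754/13 − 426 = 216/13.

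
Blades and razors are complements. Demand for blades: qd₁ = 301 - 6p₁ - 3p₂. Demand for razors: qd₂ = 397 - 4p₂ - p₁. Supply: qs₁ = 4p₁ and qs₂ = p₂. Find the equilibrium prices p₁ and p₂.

p₁ = 314/47, p₂ = 3669/47

Market 1: 301 - 6p₁ - 3p₂ = 4p₁ → 10p₁ + 3p₂ = 301.
Market 2: 5p₂ + p₁ = 397.
Eliminating p₂: 5×(1) − 3×(2) gives 47p₁ = 314, so p₁ = 314/47.
Back-substitute into (2): p₂ = (397 − 1×314/47) / 5 = 3669/47.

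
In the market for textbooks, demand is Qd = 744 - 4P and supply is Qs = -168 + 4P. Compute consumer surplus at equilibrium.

Equilibrium: 744 - 4P = -168 + 4P gives P* = 114, Q* = 288.
Demand choke price (Qd = 0): P = 186.
CS = ½(186 − 114)(288) = 10368.

Consumer surplus = 10368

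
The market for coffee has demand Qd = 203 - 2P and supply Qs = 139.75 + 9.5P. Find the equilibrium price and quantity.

P* = 5.5, Q* = 192

Set Qd = Qs: 203 - 2P = 139.75 + 9.5P.
63.25 = 11.5P, so P* = 5.5.
Q* = 203 − 2(5.5) = 192.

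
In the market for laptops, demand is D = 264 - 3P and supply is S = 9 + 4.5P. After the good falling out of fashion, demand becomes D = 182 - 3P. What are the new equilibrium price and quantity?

P' = 346/15, Q' = 112.8

Original equilibrium: P* = 34, Q* = 162.
New equilibrium: 182 - 3P = 9 + 4.5P, so 173 = 7.5P and P' = 346/15; Q' = 182 − 3(346/15) = 112.8.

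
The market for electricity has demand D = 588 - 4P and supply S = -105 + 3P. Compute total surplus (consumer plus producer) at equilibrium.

Total surplus = 10752

Equilibrium: 588 - 4P = -105 + 3P gives P* = 99, Q* = 192.
Demand choke price: P = 147; supply starts at P = 35.
CS = ½(147 − 99)(192) = 4608; PS = ½(99 − 35)(192) = 6144.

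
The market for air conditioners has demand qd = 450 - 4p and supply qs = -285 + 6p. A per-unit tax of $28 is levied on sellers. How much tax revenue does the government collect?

Pre-tax equilibrium: p* = 73.5, q* = 156.
Tax on sellers shifts supply to qs = -285 + 6(p − 28) = -453 + 6p.
450 - 4p = -453 + 6p gives buyer price pb = 90.3; sellers receive ps = 90.3 − 28 = 62.3.
New quantity: q = 450 − 4(90.3) = 88.8.
Revenue = 28 × 88.8 = 2486.4.

Tax revenue = 2486.4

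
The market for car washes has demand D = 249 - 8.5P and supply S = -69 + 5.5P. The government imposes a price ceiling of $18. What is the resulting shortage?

Equilibrium price would be P* = 159/7, so the ceiling at 18 binds.
At P = 18: D = 249 − 8.5(18) = 96, S = -69 + 5.5(18) = 30.
Shortage = 96 − 30 = 66.

Shortage = 66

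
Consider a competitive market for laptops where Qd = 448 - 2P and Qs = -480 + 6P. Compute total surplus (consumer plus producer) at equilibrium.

Total surplus = 15552

Equilibrium: 448 - 2P = -480 + 6P gives P* = 116, Q* = 216.
Demand choke price: P = 224; supply starts at P = 80.
CS = ½(224 − 116)(216) = 11664; PS = ½(116 − 80)(216) = 3888.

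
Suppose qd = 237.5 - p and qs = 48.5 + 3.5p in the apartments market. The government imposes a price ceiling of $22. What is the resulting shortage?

Shortage = 90

Equilibrium price would be p* = 42, so the ceiling at 22 binds.
At p = 22: qd = 237.5 − 1(22) = 215.5, qs = 48.5 + 3.5(22) = 125.5.
Shortage = 215.5 − 125.5 = 90.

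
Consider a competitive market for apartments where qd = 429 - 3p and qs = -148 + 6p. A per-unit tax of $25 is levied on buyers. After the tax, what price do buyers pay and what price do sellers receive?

Pre-tax equilibrium: p* = 577/9, q* = 710/3.
Tax on buyers shifts demand to qd = 429 − 3(p + 25) = 354 - 3p.
354 - 3p = -148 + 6p gives seller price ps = 502/9; buyers pay pb = 502/9 + 25 = 727/9.
New quantity: q = 429 − 3(727/9) = 560/3.

Buyers pay 727/9, sellers receive 502/9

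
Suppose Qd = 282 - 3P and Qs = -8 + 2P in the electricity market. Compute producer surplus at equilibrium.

Equilibrium: 282 - 3P = -8 + 2P gives P* = 58, Q* = 108.
Supply starts at P = 4 (where Qs = 0).
PS = ½(58 − 4)(108) = 2916.

Producer surplus = 2916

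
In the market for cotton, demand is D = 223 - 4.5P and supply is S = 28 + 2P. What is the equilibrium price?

P* = 30

Set D = S: 223 - 4.5P = 28 + 2P.
195 = 6.5P, so P* = 30.
Q* = 223 − 4.5(30) = 88.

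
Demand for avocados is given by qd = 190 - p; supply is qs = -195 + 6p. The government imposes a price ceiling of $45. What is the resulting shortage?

Equilibrium price would be p* = 55, so the ceiling at 45 binds.
At p = 45: qd = 190 − 1(45) = 145, qs = -195 + 6(45) = 75.
Shortage = 145 − 75 = 70.

Shortage = 70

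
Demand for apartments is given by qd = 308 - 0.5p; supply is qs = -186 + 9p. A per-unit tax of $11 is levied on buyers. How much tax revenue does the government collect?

Tax revenue = 57849/19

Pre-tax equilibrium: p* = 52, q* = 282.
Tax on buyers shifts demand to qd = 308 − 0.5(p + 11) = 302.5 - 0.5p.
302.5 - 0.5p = -186 + 9p gives seller price ps = 977/19; buyers pay pb = 977/19 + 11 = 1186/19.
New quantity: q = 308 − 0.5(1186/19) = 5259/19.
Revenue = 11 × 5259/19 = 57849/19.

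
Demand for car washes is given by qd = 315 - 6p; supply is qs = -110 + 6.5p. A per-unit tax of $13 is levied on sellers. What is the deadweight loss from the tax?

Pre-tax equilibrium: p* = 34, q* = 111.
Tax on sellers shifts supply to qs = -110 + 6.5(p − 13) = -194.5 + 6.5p.
315 - 6p = -194.5 + 6.5p gives buyer price pb = 40.76; sellers receive ps = 40.76 − 13 = 27.76.
New quantity: q = 315 − 6(40.76) = 70.44.
DWL = ½ × 13 × (111 − 70.44) = 263.64.

Deadweight loss = 263.64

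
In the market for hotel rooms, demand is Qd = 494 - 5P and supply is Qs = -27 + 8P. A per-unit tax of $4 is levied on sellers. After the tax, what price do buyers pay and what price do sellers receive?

Pre-tax equilibrium: P* = 521/13, Q* = 3817/13.
Tax on sellers shifts supply to Qs = -27 + 8(P − 4) = -59 + 8P.
494 - 5P = -59 + 8P gives buyer price Pb = 553/13; sellers receive Ps = 553/13 − 4 = 501/13.
New quantity: Q = 494 − 5(553/13) = 3657/13.

Buyers pay 553/13, sellers receive 501/13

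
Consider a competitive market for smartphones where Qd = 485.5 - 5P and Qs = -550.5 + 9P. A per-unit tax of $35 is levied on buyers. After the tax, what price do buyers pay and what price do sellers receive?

Pre-tax equilibrium: P* = 74, Q* = 115.5.
Tax on buyers shifts demand to Qd = 485.5 − 5(P + 35) = 310.5 - 5P.
310.5 - 5P = -550.5 + 9P gives seller price Ps = 61.5; buyers pay Pb = 61.5 + 35 = 96.5.
New quantity: Q = 485.5 − 5(96.5) = 3.

Buyers pay $96.5, sellers receive $61.5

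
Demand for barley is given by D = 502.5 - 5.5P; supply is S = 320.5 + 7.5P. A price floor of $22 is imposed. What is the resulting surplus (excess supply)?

Surplus = 104

Equilibrium price would be P* = 14, so the floor at 22 binds.
At P = 22: D = 381.5, S = 485.5.
Surplus = 485.5 − 381.5 = 104.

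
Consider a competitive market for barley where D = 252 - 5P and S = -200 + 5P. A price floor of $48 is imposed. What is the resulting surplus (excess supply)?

Equilibrium price would be P* = 45.2, so the floor at 48 binds.
At P = 48: D = 12, S = 40.
Surplus = 40 − 12 = 28.

Surplus = 28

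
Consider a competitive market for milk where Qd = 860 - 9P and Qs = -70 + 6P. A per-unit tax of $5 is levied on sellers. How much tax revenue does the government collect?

Tax revenue = 1420

Pre-tax equilibrium: P* = 62, Q* = 302.
Tax on sellers shifts supply to Qs = -70 + 6(P − 5) = -100 + 6P.
860 - 9P = -100 + 6P gives buyer price Pb = 64; sellers receive Ps = 64 − 5 = 59.
New quantity: Q = 860 − 9(64) = 284.
Revenue = 5 × 284 = 1420.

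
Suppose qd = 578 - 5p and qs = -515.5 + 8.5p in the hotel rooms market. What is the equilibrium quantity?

Set qd = qs: 578 - 5p = -515.5 + 8.5p.
1093.5 = 13.5p, so p* = 81.
q* = 578 − 5(81) = 173.

q* = 173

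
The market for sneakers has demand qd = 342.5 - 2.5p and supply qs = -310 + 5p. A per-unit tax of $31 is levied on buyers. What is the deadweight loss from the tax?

Deadweight loss = 4805/6

Pre-tax equilibrium: p* = 87, q* = 125.
Tax on buyers shifts demand to qd = 342.5 − 2.5(p + 31) = 265 - 2.5p.
265 - 2.5p = -310 + 5p gives seller price ps = 230/3; buyers pay pb = 230/3 + 31 = 323/3.
New quantity: q = 342.5 − 2.5(323/3) = 220/3.
DWL = ½ × 31 × (125 − 220/3) = 4805/6.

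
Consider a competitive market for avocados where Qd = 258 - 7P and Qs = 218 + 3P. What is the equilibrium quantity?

Q* = 230

Set Qd = Qs: 258 - 7P = 218 + 3P.
40 = 10P, so P* = 4.
Q* = 258 − 7(4) = 230.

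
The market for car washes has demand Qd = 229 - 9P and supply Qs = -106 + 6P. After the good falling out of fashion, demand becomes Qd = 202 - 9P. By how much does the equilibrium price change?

Original equilibrium: P* = 67/3, Q* = 28.
New equilibrium: 202 - 9P = -106 + 6P, so 308 = 15P and P' = 308/15; Q' = 202 − 9(308/15) = 17.2.
Change in price: 308/15 − 67/3 = -1.8.

ΔP = -1.8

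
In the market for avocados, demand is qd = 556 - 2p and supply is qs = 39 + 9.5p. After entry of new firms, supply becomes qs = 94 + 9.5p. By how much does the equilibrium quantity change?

Original equilibrium: p* = 1034/23, q* = 10720/23.
New equilibrium: 556 - 2p = 94 + 9.5p, so 462 = 11.5p and p' = 924/23; q' = 556 − 2(924/23) = 10940/23.
Change in quantity: 10940/23 − 10720/23 = 220/23.

Δq = 220/23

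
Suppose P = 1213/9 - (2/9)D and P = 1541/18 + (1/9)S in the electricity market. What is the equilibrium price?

Set the two price expressions equal: 1213/9 - (2/9)Q = 1541/18 + (1/9)Q.
295/6 = (1/3)Q, so Q* = 147.5.
P* = 1213/9 − (2/9)(147.5) = 102.

P* = 102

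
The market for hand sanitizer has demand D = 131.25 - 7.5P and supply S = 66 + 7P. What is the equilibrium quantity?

Q* = 97.5

Set D = S: 131.25 - 7.5P = 66 + 7P.
65.25 = 14.5P, so P* = 4.5.
Q* = 131.25 − 7.5(4.5) = 97.5.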